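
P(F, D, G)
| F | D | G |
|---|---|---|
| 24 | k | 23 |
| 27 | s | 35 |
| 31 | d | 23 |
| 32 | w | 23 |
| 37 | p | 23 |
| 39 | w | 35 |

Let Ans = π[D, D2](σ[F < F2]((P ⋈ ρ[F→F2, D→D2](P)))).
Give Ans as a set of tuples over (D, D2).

ρ[F→F2, D→D2]: schema becomes (F2, D2, G); tuples unchanged.
Natural join on G: {(24, k, 23, 24, k), (24, k, 23, 31, d), (24, k, 23, 32, w), (24, k, 23, 37, p), (27, s, 35, 27, s), (27, s, 35, 39, w), (31, d, 23, 24, k), (31, d, 23, 31, d), (31, d, 23, 32, w), (31, d, 23, 37, p), (32, w, 23, 24, k), (32, w, 23, 31, d), (32, w, 23, 32, w), (32, w, 23, 37, p), (37, p, 23, 24, k), (37, p, 23, 31, d), (37, p, 23, 32, w), (37, p, 23, 37, p), (39, w, 35, 27, s), (39, w, 35, 39, w)}
Filtering on F < F2 leaves {(24, k, 23, 31, d), (24, k, 23, 32, w), (24, k, 23, 37, p), (27, s, 35, 39, w), (31, d, 23, 32, w), (31, d, 23, 37, p), (32, w, 23, 37, p)}.
Keep only column(s) D, D2: {(d, p), (d, w), (k, d), (k, p), (k, w), (s, w), (w, p)}

{(d, p), (d, w), (k, d), (k, p), (k, w), (s, w), (w, p)}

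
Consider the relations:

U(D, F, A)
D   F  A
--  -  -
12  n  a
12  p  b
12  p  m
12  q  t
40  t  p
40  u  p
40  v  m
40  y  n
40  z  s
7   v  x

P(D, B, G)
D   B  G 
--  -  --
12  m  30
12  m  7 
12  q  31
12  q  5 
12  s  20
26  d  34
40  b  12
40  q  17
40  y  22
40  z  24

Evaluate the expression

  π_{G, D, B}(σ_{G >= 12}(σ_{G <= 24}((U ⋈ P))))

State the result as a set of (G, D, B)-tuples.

U ⋈ P (natural join on D): {(12, n, a, m, 30), (12, n, a, m, 7), (12, n, a, q, 31), (12, n, a, q, 5), (12, n, a, s, 20), (12, p, b, m, 30), (12, p, b, m, 7), (12, p, b, q, 31), (12, p, b, q, 5), (12, p, b, s, 20), (12, p, m, m, 30), (12, p, m, m, 7), (12, p, m, q, 31), (12, p, m, q, 5), (12, p, m, s, 20), (12, q, t, m, 30), (12, q, t, m, 7), (12, q, t, q, 31), (12, q, t, q, 5), (12, q, t, s, 20), (40, t, p, b, 12), (40, t, p, q, 17), (40, t, p, y, 22), (40, t, p, z, 24), (40, u, p, b, 12), (40, u, p, q, 17), (40, u, p, y, 22), (40, u, p, z, 24), (40, v, m, b, 12), (40, v, m, q, 17), (40, v, m, y, 22), (40, v, m, z, 24), (40, y, n, b, 12), (40, y, n, q, 17), (40, y, n, y, 22), (40, y, n, z, 24), (40, z, s, b, 12), (40, z, s, q, 17), (40, z, s, y, 22), (40, z, s, z, 24)}
σ[G <= 24]: keep tuples satisfying G <= 24 → {(12, n, a, m, 7), (12, n, a, q, 5), (12, n, a, s, 20), (12, p, b, m, 7), (12, p, b, q, 5), (12, p, b, s, 20), (12, p, m, m, 7), (12, p, m, q, 5), (12, p, m, s, 20), (12, q, t, m, 7), (12, q, t, q, 5), (12, q, t, s, 20), (40, t, p, b, 12), (40, t, p, q, 17), (40, t, p, y, 22), (40, t, p, z, 24), (40, u, p, b, 12), (40, u, p, q, 17), (40, u, p, y, 22), (40, u, p, z, 24), (40, v, m, b, 12), (40, v, m, q, 17), (40, v, m, y, 22), (40, v, m, z, 24), (40, y, n, b, 12), (40, y, n, q, 17), (40, y, n, y, 22), (40, y, n, z, 24), (40, z, s, b, 12), (40, z, s, q, 17), (40, z, s, y, 22), (40, z, s, z, 24)}
σ[G >= 12]: keep tuples satisfying G >= 12 → {(12, n, a, s, 20), (12, p, b, s, 20), (12, p, m, s, 20), (12, q, t, s, 20), (40, t, p, b, 12), (40, t, p, q, 17), (40, t, p, y, 22), (40, t, p, z, 24), (40, u, p, b, 12), (40, u, p, q, 17), (40, u, p, y, 22), (40, u, p, z, 24), (40, v, m, b, 12), (40, v, m, q, 17), (40, v, m, y, 22), (40, v, m, z, 24), (40, y, n, b, 12), (40, y, n, q, 17), (40, y, n, y, 22), (40, y, n, z, 24), (40, z, s, b, 12), (40, z, s, q, 17), (40, z, s, y, 22), (40, z, s, z, 24)}
π[G, D, B]: project onto (G, D, B) (19 duplicate(s) eliminated) → {(12, 40, b), (17, 40, q), (20, 12, s), (22, 40, y), (24, 40, z)}

{(12, 40, b), (17, 40, q), (20, 12, s), (22, 40, y), (24, 40, z)}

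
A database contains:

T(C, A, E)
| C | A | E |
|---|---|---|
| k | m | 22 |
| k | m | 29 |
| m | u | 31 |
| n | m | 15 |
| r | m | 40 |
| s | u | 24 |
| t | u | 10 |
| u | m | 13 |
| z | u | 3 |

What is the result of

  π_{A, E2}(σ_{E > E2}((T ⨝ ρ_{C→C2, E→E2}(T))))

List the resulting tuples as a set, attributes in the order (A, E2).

{(m, 13), (m, 15), (m, 22), (m, 29), (u, 10), (u, 24), (u, 3)}

ρ[C→C2, E→E2]: schema becomes (C2, A, E2); tuples unchanged.
Natural join on A: {(k, m, 22, k, 22), (k, m, 22, k, 29), (k, m, 22, n, 15), (k, m, 22, r, 40), (k, m, 22, u, 13), (k, m, 29, k, 22), (k, m, 29, k, 29), (k, m, 29, n, 15), (k, m, 29, r, 40), (k, m, 29, u, 13), (m, u, 31, m, 31), (m, u, 31, s, 24), (m, u, 31, t, 10), (m, u, 31, z, 3), (n, m, 15, k, 22), (n, m, 15, k, 29), (n, m, 15, n, 15), (n, m, 15, r, 40), (n, m, 15, u, 13), (r, m, 40, k, 22), (r, m, 40, k, 29), (r, m, 40, n, 15), (r, m, 40, r, 40), (r, m, 40, u, 13), (s, u, 24, m, 31), (s, u, 24, s, 24), (s, u, 24, t, 10), (s, u, 24, z, 3), (t, u, 10, m, 31), (t, u, 10, s, 24), (t, u, 10, t, 10), (t, u, 10, z, 3), (u, m, 13, k, 22), (u, m, 13, k, 29), (u, m, 13, n, 15), (u, m, 13, r, 40), (u, m, 13, u, 13), (z, u, 3, m, 31), (z, u, 3, s, 24), (z, u, 3, t, 10), (z, u, 3, z, 3)}
Filtering on E > E2 leaves {(k, m, 22, n, 15), (k, m, 22, u, 13), (k, m, 29, k, 22), (k, m, 29, n, 15), (k, m, 29, u, 13), (m, u, 31, s, 24), (m, u, 31, t, 10), (m, u, 31, z, 3), (n, m, 15, u, 13), (r, m, 40, k, 22), (r, m, 40, k, 29), (r, m, 40, n, 15), (r, m, 40, u, 13), (s, u, 24, t, 10), (s, u, 24, z, 3), (t, u, 10, z, 3)}.
Keep only column(s) A, E2 (9 duplicate(s) eliminated): {(m, 13), (m, 15), (m, 22), (m, 29), (u, 10), (u, 24), (u, 3)}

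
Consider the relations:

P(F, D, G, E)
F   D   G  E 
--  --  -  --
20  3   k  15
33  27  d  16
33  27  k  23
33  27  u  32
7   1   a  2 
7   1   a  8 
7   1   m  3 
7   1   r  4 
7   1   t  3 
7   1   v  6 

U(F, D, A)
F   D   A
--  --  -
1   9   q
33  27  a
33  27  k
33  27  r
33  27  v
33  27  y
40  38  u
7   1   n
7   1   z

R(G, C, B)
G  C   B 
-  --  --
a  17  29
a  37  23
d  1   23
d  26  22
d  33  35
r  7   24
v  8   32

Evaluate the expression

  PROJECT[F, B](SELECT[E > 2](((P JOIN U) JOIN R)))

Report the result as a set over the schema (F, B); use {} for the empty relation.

Natural join on F, D: {(33, 27, d, 16, a), (33, 27, d, 16, k), (33, 27, d, 16, r), (33, 27, d, 16, v), (33, 27, d, 16, y), (33, 27, k, 23, a), (33, 27, k, 23, k), (33, 27, k, 23, r), (33, 27, k, 23, v), (33, 27, k, 23, y), (33, 27, u, 32, a), (33, 27, u, 32, k), (33, 27, u, 32, r), (33, 27, u, 32, v), (33, 27, u, 32, y), (7, 1, a, 2, n), (7, 1, a, 2, z), (7, 1, a, 8, n), (7, 1, a, 8, z), (7, 1, m, 3, n), (7, 1, m, 3, z), (7, 1, r, 4, n), (7, 1, r, 4, z), (7, 1, t, 3, n), (7, 1, t, 3, z), (7, 1, v, 6, n), (7, 1, v, 6, z)}
Natural join on G: {(33, 27, d, 16, a, 1, 23), (33, 27, d, 16, a, 26, 22), (33, 27, d, 16, a, 33, 35), (33, 27, d, 16, k, 1, 23), (33, 27, d, 16, k, 26, 22), (33, 27, d, 16, k, 33, 35), (33, 27, d, 16, r, 1, 23), (33, 27, d, 16, r, 26, 22), (33, 27, d, 16, r, 33, 35), (33, 27, d, 16, v, 1, 23), (33, 27, d, 16, v, 26, 22), (33, 27, d, 16, v, 33, 35), (33, 27, d, 16, y, 1, 23), (33, 27, d, 16, y, 26, 22), (33, 27, d, 16, y, 33, 35), (7, 1, a, 2, n, 17, 29), (7, 1, a, 2, n, 37, 23), (7, 1, a, 2, z, 17, 29), (7, 1, a, 2, z, 37, 23), (7, 1, a, 8, n, 17, 29), (7, 1, a, 8, n, 37, 23), (7, 1, a, 8, z, 17, 29), (7, 1, a, 8, z, 37, 23), (7, 1, r, 4, n, 7, 24), (7, 1, r, 4, z, 7, 24), (7, 1, v, 6, n, 8, 32), (7, 1, v, 6, z, 8, 32)}
σ[E > 2]: keep tuples satisfying E > 2 → {(33, 27, d, 16, a, 1, 23), (33, 27, d, 16, a, 26, 22), (33, 27, d, 16, a, 33, 35), (33, 27, d, 16, k, 1, 23), (33, 27, d, 16, k, 26, 22), (33, 27, d, 16, k, 33, 35), (33, 27, d, 16, r, 1, 23), (33, 27, d, 16, r, 26, 22), (33, 27, d, 16, r, 33, 35), (33, 27, d, 16, v, 1, 23), (33, 27, d, 16, v, 26, 22), (33, 27, d, 16, v, 33, 35), (33, 27, d, 16, y, 1, 23), (33, 27, d, 16, y, 26, 22), (33, 27, d, 16, y, 33, 35), (7, 1, a, 8, n, 17, 29), (7, 1, a, 8, n, 37, 23), (7, 1, a, 8, z, 17, 29), (7, 1, a, 8, z, 37, 23), (7, 1, r, 4, n, 7, 24), (7, 1, r, 4, z, 7, 24), (7, 1, v, 6, n, 8, 32), (7, 1, v, 6, z, 8, 32)}
π_{F, B} gives {(33, 22), (33, 23), (33, 35), (7, 23), (7, 24), (7, 29), (7, 32)} (16 duplicate(s) eliminated).

{(33, 22), (33, 23), (33, 35), (7, 23), (7, 24), (7, 29), (7, 32)}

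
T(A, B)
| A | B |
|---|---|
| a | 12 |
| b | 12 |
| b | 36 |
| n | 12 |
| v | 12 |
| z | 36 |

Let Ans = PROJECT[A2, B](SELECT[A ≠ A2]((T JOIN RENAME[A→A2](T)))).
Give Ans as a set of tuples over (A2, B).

{(a, 12), (b, 12), (b, 36), (n, 12), (v, 12), (z, 36)}

ρ[A→A2]: schema becomes (A2, B); tuples unchanged.
Joining T and RENAME[A→A2](T) on B yields {(a, 12, a), (a, 12, b), (a, 12, n), (a, 12, v), (b, 12, a), (b, 12, b), (b, 12, n), (b, 12, v), (b, 36, b), (b, 36, z), (n, 12, a), (n, 12, b), (n, 12, n), (n, 12, v), (v, 12, a), (v, 12, b), (v, 12, n), (v, 12, v), (z, 36, b), (z, 36, z)}.
Selection A ≠ A2: {(a, 12, b), (a, 12, n), (a, 12, v), (b, 12, a), (b, 12, n), (b, 12, v), (b, 36, z), (n, 12, a), (n, 12, b), (n, 12, v), (v, 12, a), (v, 12, b), (v, 12, n), (z, 36, b)}
π[A2, B]: project onto (A2, B) (8 duplicate(s) eliminated) → {(a, 12), (b, 12), (b, 36), (n, 12), (v, 12), (z, 36)}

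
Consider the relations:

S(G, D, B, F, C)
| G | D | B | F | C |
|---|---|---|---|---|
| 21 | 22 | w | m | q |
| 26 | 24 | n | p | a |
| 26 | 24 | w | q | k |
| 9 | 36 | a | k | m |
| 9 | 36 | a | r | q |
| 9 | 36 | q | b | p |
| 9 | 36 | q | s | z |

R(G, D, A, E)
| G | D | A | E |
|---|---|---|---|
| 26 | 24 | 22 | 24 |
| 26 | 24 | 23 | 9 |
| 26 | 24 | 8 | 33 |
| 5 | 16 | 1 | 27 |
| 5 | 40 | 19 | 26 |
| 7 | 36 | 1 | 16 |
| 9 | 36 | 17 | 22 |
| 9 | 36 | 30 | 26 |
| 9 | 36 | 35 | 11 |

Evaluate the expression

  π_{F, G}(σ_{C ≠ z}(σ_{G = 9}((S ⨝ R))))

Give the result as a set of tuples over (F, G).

{(b, 9), (k, 9), (r, 9)}

Natural join on G, D: {(26, 24, n, p, a, 22, 24), (26, 24, n, p, a, 23, 9), (26, 24, n, p, a, 8, 33), (26, 24, w, q, k, 22, 24), (26, 24, w, q, k, 23, 9), (26, 24, w, q, k, 8, 33), (9, 36, a, k, m, 17, 22), (9, 36, a, k, m, 30, 26), (9, 36, a, k, m, 35, 11), (9, 36, a, r, q, 17, 22), (9, 36, a, r, q, 30, 26), (9, 36, a, r, q, 35, 11), (9, 36, q, b, p, 17, 22), (9, 36, q, b, p, 30, 26), (9, 36, q, b, p, 35, 11), (9, 36, q, s, z, 17, 22), (9, 36, q, s, z, 30, 26), (9, 36, q, s, z, 35, 11)}
Apply σ_{G = 9}; surviving tuples: {(9, 36, a, k, m, 17, 22), (9, 36, a, k, m, 30, 26), (9, 36, a, k, m, 35, 11), (9, 36, a, r, q, 17, 22), (9, 36, a, r, q, 30, 26), (9, 36, a, r, q, 35, 11), (9, 36, q, b, p, 17, 22), (9, 36, q, b, p, 30, 26), (9, 36, q, b, p, 35, 11), (9, 36, q, s, z, 17, 22), (9, 36, q, s, z, 30, 26), (9, 36, q, s, z, 35, 11)}
Apply σ_{C ≠ z}; surviving tuples: {(9, 36, a, k, m, 17, 22), (9, 36, a, k, m, 30, 26), (9, 36, a, k, m, 35, 11), (9, 36, a, r, q, 17, 22), (9, 36, a, r, q, 30, 26), (9, 36, a, r, q, 35, 11), (9, 36, q, b, p, 17, 22), (9, 36, q, b, p, 30, 26), (9, 36, q, b, p, 35, 11)}
Projecting to F, G (6 duplicate(s) eliminated): {(b, 9), (k, 9), (r, 9)}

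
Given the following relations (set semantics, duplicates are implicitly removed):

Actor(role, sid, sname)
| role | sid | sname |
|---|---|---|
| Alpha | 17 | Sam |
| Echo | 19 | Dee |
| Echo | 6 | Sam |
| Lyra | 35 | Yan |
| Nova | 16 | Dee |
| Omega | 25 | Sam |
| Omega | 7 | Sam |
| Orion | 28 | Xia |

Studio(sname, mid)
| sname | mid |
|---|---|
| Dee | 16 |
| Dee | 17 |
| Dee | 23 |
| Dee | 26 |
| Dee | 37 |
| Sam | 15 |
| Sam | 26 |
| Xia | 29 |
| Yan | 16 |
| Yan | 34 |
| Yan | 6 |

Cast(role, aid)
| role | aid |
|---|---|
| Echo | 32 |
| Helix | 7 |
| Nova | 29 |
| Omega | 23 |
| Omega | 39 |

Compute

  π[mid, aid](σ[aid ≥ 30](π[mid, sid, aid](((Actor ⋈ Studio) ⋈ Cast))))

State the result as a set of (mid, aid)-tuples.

Actor ⋈ Studio (natural join on sname): {(Alpha, 17, Sam, 15), (Alpha, 17, Sam, 26), (Echo, 19, Dee, 16), (Echo, 19, Dee, 17), (Echo, 19, Dee, 23), (Echo, 19, Dee, 26), (Echo, 19, Dee, 37), (Echo, 6, Sam, 15), (Echo, 6, Sam, 26), (Lyra, 35, Yan, 16), (Lyra, 35, Yan, 34), (Lyra, 35, Yan, 6), (Nova, 16, Dee, 16), (Nova, 16, Dee, 17), (Nova, 16, Dee, 23), (Nova, 16, Dee, 26), (Nova, 16, Dee, 37), (Omega, 25, Sam, 15), (Omega, 25, Sam, 26), (Omega, 7, Sam, 15), (Omega, 7, Sam, 26), (Orion, 28, Xia, 29)}
(Actor ⋈ Studio) ⋈ Cast (natural join on role): {(Echo, 19, Dee, 16, 32), (Echo, 19, Dee, 17, 32), (Echo, 19, Dee, 23, 32), (Echo, 19, Dee, 26, 32), (Echo, 19, Dee, 37, 32), (Echo, 6, Sam, 15, 32), (Echo, 6, Sam, 26, 32), (Nova, 16, Dee, 16, 29), (Nova, 16, Dee, 17, 29), (Nova, 16, Dee, 23, 29), (Nova, 16, Dee, 26, 29), (Nova, 16, Dee, 37, 29), (Omega, 25, Sam, 15, 23), (Omega, 25, Sam, 15, 39), (Omega, 25, Sam, 26, 23), (Omega, 25, Sam, 26, 39), (Omega, 7, Sam, 15, 23), (Omega, 7, Sam, 15, 39), (Omega, 7, Sam, 26, 23), (Omega, 7, Sam, 26, 39)}
π_{mid, sid, aid} gives {(15, 25, 23), (15, 25, 39), (15, 6, 32), (15, 7, 23), (15, 7, 39), (16, 16, 29), (16, 19, 32), (17, 16, 29), (17, 19, 32), (23, 16, 29), (23, 19, 32), (26, 16, 29), (26, 19, 32), (26, 25, 23), (26, 25, 39), (26, 6, 32), (26, 7, 23), (26, 7, 39), (37, 16, 29), (37, 19, 32)}.
σ[aid ≥ 30]: keep tuples satisfying aid ≥ 30 → {(15, 25, 39), (15, 6, 32), (15, 7, 39), (16, 19, 32), (17, 19, 32), (23, 19, 32), (26, 19, 32), (26, 25, 39), (26, 6, 32), (26, 7, 39), (37, 19, 32)}
π_{mid, aid} gives {(15, 32), (15, 39), (16, 32), (17, 32), (23, 32), (26, 32), (26, 39), (37, 32)} (3 duplicate(s) eliminated).

{(15, 32), (15, 39), (16, 32), (17, 32), (23, 32), (26, 32), (26, 39), (37, 32)}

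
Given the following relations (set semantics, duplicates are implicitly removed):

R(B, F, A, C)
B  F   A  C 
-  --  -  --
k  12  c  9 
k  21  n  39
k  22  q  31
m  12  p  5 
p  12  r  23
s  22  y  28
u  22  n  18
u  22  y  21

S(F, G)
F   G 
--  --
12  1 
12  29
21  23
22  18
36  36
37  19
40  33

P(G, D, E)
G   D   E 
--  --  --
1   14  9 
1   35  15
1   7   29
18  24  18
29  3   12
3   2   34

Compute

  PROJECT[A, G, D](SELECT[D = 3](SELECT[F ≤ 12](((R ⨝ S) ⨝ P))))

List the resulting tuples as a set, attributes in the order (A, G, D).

Joining R and S on F yields {(k, 12, c, 9, 1), (k, 12, c, 9, 29), (k, 21, n, 39, 23), (k, 22, q, 31, 18), (m, 12, p, 5, 1), (m, 12, p, 5, 29), (p, 12, r, 23, 1), (p, 12, r, 23, 29), (s, 22, y, 28, 18), (u, 22, n, 18, 18), (u, 22, y, 21, 18)}.
Joining (R ⨝ S) and P on G yields {(k, 12, c, 9, 1, 14, 9), (k, 12, c, 9, 1, 35, 15), (k, 12, c, 9, 1, 7, 29), (k, 12, c, 9, 29, 3, 12), (k, 22, q, 31, 18, 24, 18), (m, 12, p, 5, 1, 14, 9), (m, 12, p, 5, 1, 35, 15), (m, 12, p, 5, 1, 7, 29), (m, 12, p, 5, 29, 3, 12), (p, 12, r, 23, 1, 14, 9), (p, 12, r, 23, 1, 35, 15), (p, 12, r, 23, 1, 7, 29), (p, 12, r, 23, 29, 3, 12), (s, 22, y, 28, 18, 24, 18), (u, 22, n, 18, 18, 24, 18), (u, 22, y, 21, 18, 24, 18)}.
Filtering on F ≤ 12 leaves {(k, 12, c, 9, 1, 14, 9), (k, 12, c, 9, 1, 35, 15), (k, 12, c, 9, 1, 7, 29), (k, 12, c, 9, 29, 3, 12), (m, 12, p, 5, 1, 14, 9), (m, 12, p, 5, 1, 35, 15), (m, 12, p, 5, 1, 7, 29), (m, 12, p, 5, 29, 3, 12), (p, 12, r, 23, 1, 14, 9), (p, 12, r, 23, 1, 35, 15), (p, 12, r, 23, 1, 7, 29), (p, 12, r, 23, 29, 3, 12)}.
Filtering on D = 3 leaves {(k, 12, c, 9, 29, 3, 12), (m, 12, p, 5, 29, 3, 12), (p, 12, r, 23, 29, 3, 12)}.
Projecting to A, G, D: {(c, 29, 3), (p, 29, 3), (r, 29, 3)}

{(c, 29, 3), (p, 29, 3), (r, 29, 3)}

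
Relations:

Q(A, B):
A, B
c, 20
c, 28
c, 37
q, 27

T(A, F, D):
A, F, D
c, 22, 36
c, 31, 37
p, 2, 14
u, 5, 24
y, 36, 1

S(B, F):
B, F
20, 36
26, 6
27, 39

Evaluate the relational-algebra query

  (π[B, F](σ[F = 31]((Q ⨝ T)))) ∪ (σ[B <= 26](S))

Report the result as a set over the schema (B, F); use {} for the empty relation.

Q ⋈ T (natural join on A): {(c, 20, 22, 36), (c, 20, 31, 37), (c, 28, 22, 36), (c, 28, 31, 37), (c, 37, 22, 36), (c, 37, 31, 37)}
σ[F = 31]: keep tuples satisfying F = 31 → {(c, 20, 31, 37), (c, 28, 31, 37), (c, 37, 31, 37)}
π[B, F]: project onto (B, F) → {(20, 31), (28, 31), (37, 31)}
σ[B <= 26]: keep tuples satisfying B <= 26 → {(20, 36), (26, 6)}
Set union of the two operands is {(20, 31), (20, 36), (26, 6), (28, 31), (37, 31)}.

{(20, 31), (20, 36), (26, 6), (28, 31), (37, 31)}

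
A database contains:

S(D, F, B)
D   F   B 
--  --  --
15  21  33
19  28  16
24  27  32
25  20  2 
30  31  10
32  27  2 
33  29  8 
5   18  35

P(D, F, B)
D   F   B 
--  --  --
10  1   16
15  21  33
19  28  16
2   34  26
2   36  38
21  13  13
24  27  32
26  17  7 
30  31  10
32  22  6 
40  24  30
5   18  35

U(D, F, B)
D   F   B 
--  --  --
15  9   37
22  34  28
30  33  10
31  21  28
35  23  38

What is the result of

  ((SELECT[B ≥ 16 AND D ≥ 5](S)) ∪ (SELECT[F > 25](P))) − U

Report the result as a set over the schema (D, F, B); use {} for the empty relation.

{(15, 21, 33), (19, 28, 16), (2, 34, 26), (2, 36, 38), (24, 27, 32), (30, 31, 10), (5, 18, 35)}

σ[B ≥ 16 AND D ≥ 5]: keep tuples satisfying B ≥ 16 AND D ≥ 5 → {(15, 21, 33), (19, 28, 16), (24, 27, 32), (5, 18, 35)}
σ[F > 25]: keep tuples satisfying F > 25 → {(19, 28, 16), (2, 34, 26), (2, 36, 38), (24, 27, 32), (30, 31, 10)}
Set union of the two operands is {(15, 21, 33), (19, 28, 16), (2, 34, 26), (2, 36, 38), (24, 27, 32), (30, 31, 10), (5, 18, 35)}.
Set difference of the two operands is {(15, 21, 33), (19, 28, 16), (2, 34, 26), (2, 36, 38), (24, 27, 32), (30, 31, 10), (5, 18, 35)}.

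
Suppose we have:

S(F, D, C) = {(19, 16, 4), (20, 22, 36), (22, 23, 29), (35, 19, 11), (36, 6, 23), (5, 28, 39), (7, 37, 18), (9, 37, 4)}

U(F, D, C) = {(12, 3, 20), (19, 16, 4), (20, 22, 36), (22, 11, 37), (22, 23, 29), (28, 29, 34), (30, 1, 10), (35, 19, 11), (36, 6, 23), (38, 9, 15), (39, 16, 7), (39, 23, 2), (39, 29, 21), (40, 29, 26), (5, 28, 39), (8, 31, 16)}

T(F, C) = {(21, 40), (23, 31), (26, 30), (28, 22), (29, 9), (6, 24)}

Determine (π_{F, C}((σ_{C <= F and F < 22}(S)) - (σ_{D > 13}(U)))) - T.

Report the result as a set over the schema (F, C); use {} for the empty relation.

{(9, 4)}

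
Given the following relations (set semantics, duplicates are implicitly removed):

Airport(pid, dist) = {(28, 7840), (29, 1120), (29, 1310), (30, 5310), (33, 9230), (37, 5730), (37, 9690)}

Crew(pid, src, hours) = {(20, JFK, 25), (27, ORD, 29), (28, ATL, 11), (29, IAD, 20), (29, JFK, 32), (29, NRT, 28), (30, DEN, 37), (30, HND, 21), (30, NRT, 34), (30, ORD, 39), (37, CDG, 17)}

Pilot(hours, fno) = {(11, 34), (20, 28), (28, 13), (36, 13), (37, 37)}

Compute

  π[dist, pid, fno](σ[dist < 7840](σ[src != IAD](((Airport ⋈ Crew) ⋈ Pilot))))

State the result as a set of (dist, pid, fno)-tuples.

{(1120, 29, 13), (1310, 29, 13), (5310, 30, 37)}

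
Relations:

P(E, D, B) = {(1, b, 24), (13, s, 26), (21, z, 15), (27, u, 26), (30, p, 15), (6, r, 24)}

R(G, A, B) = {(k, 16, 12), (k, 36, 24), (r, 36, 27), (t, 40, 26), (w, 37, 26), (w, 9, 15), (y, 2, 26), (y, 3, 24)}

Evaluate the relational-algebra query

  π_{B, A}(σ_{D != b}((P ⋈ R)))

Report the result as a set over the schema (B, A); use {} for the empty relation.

{(15, 9), (24, 3), (24, 36), (26, 2), (26, 37), (26, 40)}

Natural join on B: {(1, b, 24, k, 36), (1, b, 24, y, 3), (13, s, 26, t, 40), (13, s, 26, w, 37), (13, s, 26, y, 2), (21, z, 15, w, 9), (27, u, 26, t, 40), (27, u, 26, w, 37), (27, u, 26, y, 2), (30, p, 15, w, 9), (6, r, 24, k, 36), (6, r, 24, y, 3)}
Apply σ_{D != b}; surviving tuples: {(13, s, 26, t, 40), (13, s, 26, w, 37), (13, s, 26, y, 2), (21, z, 15, w, 9), (27, u, 26, t, 40), (27, u, 26, w, 37), (27, u, 26, y, 2), (30, p, 15, w, 9), (6, r, 24, k, 36), (6, r, 24, y, 3)}
π[B, A]: project onto (B, A) (4 duplicate(s) eliminated) → {(15, 9), (24, 3), (24, 36), (26, 2), (26, 37), (26, 40)}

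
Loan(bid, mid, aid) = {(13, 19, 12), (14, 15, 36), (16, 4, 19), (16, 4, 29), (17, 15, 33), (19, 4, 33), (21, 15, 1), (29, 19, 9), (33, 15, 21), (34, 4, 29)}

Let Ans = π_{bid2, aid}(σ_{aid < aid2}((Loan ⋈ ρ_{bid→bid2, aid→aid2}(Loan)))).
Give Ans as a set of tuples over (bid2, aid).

{(13, 9), (14, 1), (14, 21), (14, 33), (16, 19), (17, 1), (17, 21), (19, 19), (19, 29), (33, 1), (34, 19)}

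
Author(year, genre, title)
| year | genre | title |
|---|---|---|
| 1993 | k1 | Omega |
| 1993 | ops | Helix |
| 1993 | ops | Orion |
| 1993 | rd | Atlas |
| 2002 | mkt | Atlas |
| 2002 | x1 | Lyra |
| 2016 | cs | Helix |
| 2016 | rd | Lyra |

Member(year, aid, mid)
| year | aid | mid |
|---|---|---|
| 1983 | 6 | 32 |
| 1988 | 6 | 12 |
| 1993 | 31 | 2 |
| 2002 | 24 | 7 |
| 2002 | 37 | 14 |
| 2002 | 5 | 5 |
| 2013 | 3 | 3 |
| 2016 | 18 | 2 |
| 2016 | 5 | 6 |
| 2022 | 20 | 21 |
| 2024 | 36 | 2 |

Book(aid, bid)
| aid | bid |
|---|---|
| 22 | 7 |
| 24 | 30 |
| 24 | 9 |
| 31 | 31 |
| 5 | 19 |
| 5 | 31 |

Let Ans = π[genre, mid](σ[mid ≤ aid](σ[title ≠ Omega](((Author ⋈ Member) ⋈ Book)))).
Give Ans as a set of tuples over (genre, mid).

{(mkt, 5), (mkt, 7), (ops, 2), (rd, 2), (x1, 5), (x1, 7)}

Natural join on year: {(1993, k1, Omega, 31, 2), (1993, ops, Helix, 31, 2), (1993, ops, Orion, 31, 2), (1993, rd, Atlas, 31, 2), (2002, mkt, Atlas, 24, 7), (2002, mkt, Atlas, 37, 14), (2002, mkt, Atlas, 5, 5), (2002, x1, Lyra, 24, 7), (2002, x1, Lyra, 37, 14), (2002, x1, Lyra, 5, 5), (2016, cs, Helix, 18, 2), (2016, cs, Helix, 5, 6), (2016, rd, Lyra, 18, 2), (2016, rd, Lyra, 5, 6)}
Natural join on aid: {(1993, k1, Omega, 31, 2, 31), (1993, ops, Helix, 31, 2, 31), (1993, ops, Orion, 31, 2, 31), (1993, rd, Atlas, 31, 2, 31), (2002, mkt, Atlas, 24, 7, 30), (2002, mkt, Atlas, 24, 7, 9), (2002, mkt, Atlas, 5, 5, 19), (2002, mkt, Atlas, 5, 5, 31), (2002, x1, Lyra, 24, 7, 30), (2002, x1, Lyra, 24, 7, 9), (2002, x1, Lyra, 5, 5, 19), (2002, x1, Lyra, 5, 5, 31), (2016, cs, Helix, 5, 6, 19), (2016, cs, Helix, 5, 6, 31), (2016, rd, Lyra, 5, 6, 19), (2016, rd, Lyra, 5, 6, 31)}
σ[title ≠ Omega]: keep tuples satisfying title ≠ Omega → {(1993, ops, Helix, 31, 2, 31), (1993, ops, Orion, 31, 2, 31), (1993, rd, Atlas, 31, 2, 31), (2002, mkt, Atlas, 24, 7, 30), (2002, mkt, Atlas, 24, 7, 9), (2002, mkt, Atlas, 5, 5, 19), (2002, mkt, Atlas, 5, 5, 31), (2002, x1, Lyra, 24, 7, 30), (2002, x1, Lyra, 24, 7, 9), (2002, x1, Lyra, 5, 5, 19), (2002, x1, Lyra, 5, 5, 31), (2016, cs, Helix, 5, 6, 19), (2016, cs, Helix, 5, 6, 31), (2016, rd, Lyra, 5, 6, 19), (2016, rd, Lyra, 5, 6, 31)}
σ[mid ≤ aid]: keep tuples satisfying mid ≤ aid → {(1993, ops, Helix, 31, 2, 31), (1993, ops, Orion, 31, 2, 31), (1993, rd, Atlas, 31, 2, 31), (2002, mkt, Atlas, 24, 7, 30), (2002, mkt, Atlas, 24, 7, 9), (2002, mkt, Atlas, 5, 5, 19), (2002, mkt, Atlas, 5, 5, 31), (2002, x1, Lyra, 24, 7, 30), (2002, x1, Lyra, 24, 7, 9), (2002, x1, Lyra, 5, 5, 19), (2002, x1, Lyra, 5, 5, 31)}
π_{genre, mid} gives {(mkt, 5), (mkt, 7), (ops, 2), (rd, 2), (x1, 5), (x1, 7)} (5 duplicate(s) eliminated).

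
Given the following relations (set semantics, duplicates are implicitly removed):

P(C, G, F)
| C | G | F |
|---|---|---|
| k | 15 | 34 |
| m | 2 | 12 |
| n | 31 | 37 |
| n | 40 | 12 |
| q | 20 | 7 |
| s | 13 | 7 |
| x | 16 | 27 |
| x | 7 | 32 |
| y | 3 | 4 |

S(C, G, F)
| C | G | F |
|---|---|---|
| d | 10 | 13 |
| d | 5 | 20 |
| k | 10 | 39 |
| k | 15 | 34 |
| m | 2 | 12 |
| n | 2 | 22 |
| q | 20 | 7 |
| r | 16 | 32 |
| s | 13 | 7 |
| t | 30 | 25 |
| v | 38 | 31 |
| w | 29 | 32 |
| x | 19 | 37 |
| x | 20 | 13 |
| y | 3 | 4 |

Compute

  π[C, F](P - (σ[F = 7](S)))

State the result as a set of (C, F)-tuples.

{(k, 34), (m, 12), (n, 12), (n, 37), (x, 27), (x, 32), (y, 4)}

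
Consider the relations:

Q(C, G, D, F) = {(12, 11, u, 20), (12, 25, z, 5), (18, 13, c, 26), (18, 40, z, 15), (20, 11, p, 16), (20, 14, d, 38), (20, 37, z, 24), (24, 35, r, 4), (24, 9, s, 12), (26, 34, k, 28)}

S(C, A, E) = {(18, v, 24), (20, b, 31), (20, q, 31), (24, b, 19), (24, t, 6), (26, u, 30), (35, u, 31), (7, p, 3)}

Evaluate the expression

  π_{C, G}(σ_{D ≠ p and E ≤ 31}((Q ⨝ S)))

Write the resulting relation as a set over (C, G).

Joining Q and S on C yields {(18, 13, c, 26, v, 24), (18, 40, z, 15, v, 24), (20, 11, p, 16, b, 31), (20, 11, p, 16, q, 31), (20, 14, d, 38, b, 31), (20, 14, d, 38, q, 31), (20, 37, z, 24, b, 31), (20, 37, z, 24, q, 31), (24, 35, r, 4, b, 19), (24, 35, r, 4, t, 6), (24, 9, s, 12, b, 19), (24, 9, s, 12, t, 6), (26, 34, k, 28, u, 30)}.
Apply σ_{D ≠ p and E ≤ 31}; surviving tuples: {(18, 13, c, 26, v, 24), (18, 40, z, 15, v, 24), (20, 14, d, 38, b, 31), (20, 14, d, 38, q, 31), (20, 37, z, 24, b, 31), (20, 37, z, 24, q, 31), (24, 35, r, 4, b, 19), (24, 35, r, 4, t, 6), (24, 9, s, 12, b, 19), (24, 9, s, 12, t, 6), (26, 34, k, 28, u, 30)}
π[C, G]: project onto (C, G) (4 duplicate(s) eliminated) → {(18, 13), (18, 40), (20, 14), (20, 37), (24, 35), (24, 9), (26, 34)}

{(18, 13), (18, 40), (20, 14), (20, 37), (24, 35), (24, 9), (26, 34)}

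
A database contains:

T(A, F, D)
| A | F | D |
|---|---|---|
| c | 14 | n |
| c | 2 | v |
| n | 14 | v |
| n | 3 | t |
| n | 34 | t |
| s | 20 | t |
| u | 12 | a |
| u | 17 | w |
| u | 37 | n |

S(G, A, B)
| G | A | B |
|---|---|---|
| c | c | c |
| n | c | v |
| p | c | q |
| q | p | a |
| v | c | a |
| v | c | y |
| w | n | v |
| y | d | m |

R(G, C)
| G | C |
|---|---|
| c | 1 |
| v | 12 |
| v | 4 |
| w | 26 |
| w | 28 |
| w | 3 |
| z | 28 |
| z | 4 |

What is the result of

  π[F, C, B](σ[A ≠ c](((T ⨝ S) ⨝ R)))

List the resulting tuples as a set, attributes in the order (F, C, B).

{(14, 26, v), (14, 28, v), (14, 3, v), (3, 26, v), (3, 28, v), (3, 3, v), (34, 26, v), (34, 28, v), (34, 3, v)}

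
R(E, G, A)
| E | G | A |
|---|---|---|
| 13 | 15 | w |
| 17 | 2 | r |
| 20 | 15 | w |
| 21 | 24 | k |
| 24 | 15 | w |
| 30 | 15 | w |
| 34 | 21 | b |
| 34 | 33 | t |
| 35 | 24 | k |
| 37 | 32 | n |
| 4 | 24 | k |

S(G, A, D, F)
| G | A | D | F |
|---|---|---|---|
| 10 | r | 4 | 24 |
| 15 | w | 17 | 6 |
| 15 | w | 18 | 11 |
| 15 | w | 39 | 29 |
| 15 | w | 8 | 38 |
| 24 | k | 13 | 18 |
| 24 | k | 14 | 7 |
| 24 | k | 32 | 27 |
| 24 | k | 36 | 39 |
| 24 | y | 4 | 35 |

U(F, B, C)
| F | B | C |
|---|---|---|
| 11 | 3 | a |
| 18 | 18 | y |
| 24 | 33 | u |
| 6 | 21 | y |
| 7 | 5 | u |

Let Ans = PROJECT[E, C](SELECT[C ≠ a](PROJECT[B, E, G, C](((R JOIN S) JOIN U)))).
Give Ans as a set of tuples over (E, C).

Natural join on G, A: {(13, 15, w, 17, 6), (13, 15, w, 18, 11), (13, 15, w, 39, 29), (13, 15, w, 8, 38), (20, 15, w, 17, 6), (20, 15, w, 18, 11), (20, 15, w, 39, 29), (20, 15, w, 8, 38), (21, 24, k, 13, 18), (21, 24, k, 14, 7), (21, 24, k, 32, 27), (21, 24, k, 36, 39), (24, 15, w, 17, 6), (24, 15, w, 18, 11), (24, 15, w, 39, 29), (24, 15, w, 8, 38), (30, 15, w, 17, 6), (30, 15, w, 18, 11), (30, 15, w, 39, 29), (30, 15, w, 8, 38), (35, 24, k, 13, 18), (35, 24, k, 14, 7), (35, 24, k, 32, 27), (35, 24, k, 36, 39), (4, 24, k, 13, 18), (4, 24, k, 14, 7), (4, 24, k, 32, 27), (4, 24, k, 36, 39)}
Natural join on F: {(13, 15, w, 17, 6, 21, y), (13, 15, w, 18, 11, 3, a), (20, 15, w, 17, 6, 21, y), (20, 15, w, 18, 11, 3, a), (21, 24, k, 13, 18, 18, y), (21, 24, k, 14, 7, 5, u), (24, 15, w, 17, 6, 21, y), (24, 15, w, 18, 11, 3, a), (30, 15, w, 17, 6, 21, y), (30, 15, w, 18, 11, 3, a), (35, 24, k, 13, 18, 18, y), (35, 24, k, 14, 7, 5, u), (4, 24, k, 13, 18, 18, y), (4, 24, k, 14, 7, 5, u)}
Projecting to B, E, G, C: {(18, 21, 24, y), (18, 35, 24, y), (18, 4, 24, y), (21, 13, 15, y), (21, 20, 15, y), (21, 24, 15, y), (21, 30, 15, y), (3, 13, 15, a), (3, 20, 15, a), (3, 24, 15, a), (3, 30, 15, a), (5, 21, 24, u), (5, 35, 24, u), (5, 4, 24, u)}
Selection C ≠ a: {(18, 21, 24, y), (18, 35, 24, y), (18, 4, 24, y), (21, 13, 15, y), (21, 20, 15, y), (21, 24, 15, y), (21, 30, 15, y), (5, 21, 24, u), (5, 35, 24, u), (5, 4, 24, u)}
Projecting to E, C: {(13, y), (20, y), (21, u), (21, y), (24, y), (30, y), (35, u), (35, y), (4, u), (4, y)}

{(13, y), (20, y), (21, u), (21, y), (24, y), (30, y), (35, u), (35, y), (4, u), (4, y)}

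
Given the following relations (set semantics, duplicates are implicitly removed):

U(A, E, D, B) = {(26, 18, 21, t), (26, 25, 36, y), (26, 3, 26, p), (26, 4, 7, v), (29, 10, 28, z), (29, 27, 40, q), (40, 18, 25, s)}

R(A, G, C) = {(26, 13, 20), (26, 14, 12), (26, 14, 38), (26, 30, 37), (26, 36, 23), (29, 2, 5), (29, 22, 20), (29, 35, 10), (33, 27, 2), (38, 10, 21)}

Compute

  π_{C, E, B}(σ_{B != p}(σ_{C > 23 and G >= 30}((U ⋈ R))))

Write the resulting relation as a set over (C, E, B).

Joining U and R on A yields {(26, 18, 21, t, 13, 20), (26, 18, 21, t, 14, 12), (26, 18, 21, t, 14, 38), (26, 18, 21, t, 30, 37), (26, 18, 21, t, 36, 23), (26, 25, 36, y, 13, 20), (26, 25, 36, y, 14, 12), (26, 25, 36, y, 14, 38), (26, 25, 36, y, 30, 37), (26, 25, 36, y, 36, 23), (26, 3, 26, p, 13, 20), (26, 3, 26, p, 14, 12), (26, 3, 26, p, 14, 38), (26, 3, 26, p, 30, 37), (26, 3, 26, p, 36, 23), (26, 4, 7, v, 13, 20), (26, 4, 7, v, 14, 12), (26, 4, 7, v, 14, 38), (26, 4, 7, v, 30, 37), (26, 4, 7, v, 36, 23), (29, 10, 28, z, 2, 5), (29, 10, 28, z, 22, 20), (29, 10, 28, z, 35, 10), (29, 27, 40, q, 2, 5), (29, 27, 40, q, 22, 20), (29, 27, 40, q, 35, 10)}.
Apply σ_{C > 23 and G >= 30}; surviving tuples: {(26, 18, 21, t, 30, 37), (26, 25, 36, y, 30, 37), (26, 3, 26, p, 30, 37), (26, 4, 7, v, 30, 37)}
Apply σ_{B != p}; surviving tuples: {(26, 18, 21, t, 30, 37), (26, 25, 36, y, 30, 37), (26, 4, 7, v, 30, 37)}
Keep only column(s) C, E, B: {(37, 18, t), (37, 25, y), (37, 4, v)}

{(37, 18, t), (37, 25, y), (37, 4, v)}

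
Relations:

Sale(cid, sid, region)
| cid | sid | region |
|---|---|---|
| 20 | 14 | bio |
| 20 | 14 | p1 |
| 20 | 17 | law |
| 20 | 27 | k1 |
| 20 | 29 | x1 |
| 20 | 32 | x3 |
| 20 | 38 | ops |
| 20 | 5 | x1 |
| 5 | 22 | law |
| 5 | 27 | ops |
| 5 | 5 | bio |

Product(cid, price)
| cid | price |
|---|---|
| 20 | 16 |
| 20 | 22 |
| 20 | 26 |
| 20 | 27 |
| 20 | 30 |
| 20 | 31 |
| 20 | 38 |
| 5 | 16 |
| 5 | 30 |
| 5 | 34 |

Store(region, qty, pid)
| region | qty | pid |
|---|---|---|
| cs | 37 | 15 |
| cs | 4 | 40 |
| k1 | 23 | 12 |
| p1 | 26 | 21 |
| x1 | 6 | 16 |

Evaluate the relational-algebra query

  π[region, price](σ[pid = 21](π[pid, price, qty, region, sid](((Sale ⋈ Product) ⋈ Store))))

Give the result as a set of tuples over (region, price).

Joining Sale and Product on cid yields {(20, 14, bio, 16), (20, 14, bio, 22), (20, 14, bio, 26), (20, 14, bio, 27), (20, 14, bio, 30), (20, 14, bio, 31), (20, 14, bio, 38), (20, 14, p1, 16), (20, 14, p1, 22), (20, 14, p1, 26), (20, 14, p1, 27), (20, 14, p1, 30), (20, 14, p1, 31), (20, 14, p1, 38), (20, 17, law, 16), (20, 17, law, 22), (20, 17, law, 26), (20, 17, law, 27), (20, 17, law, 30), (20, 17, law, 31), (20, 17, law, 38), (20, 27, k1, 16), (20, 27, k1, 22), (20, 27, k1, 26), (20, 27, k1, 27), (20, 27, k1, 30), (20, 27, k1, 31), (20, 27, k1, 38), (20, 29, x1, 16), (20, 29, x1, 22), (20, 29, x1, 26), (20, 29, x1, 27), (20, 29, x1, 30), (20, 29, x1, 31), (20, 29, x1, 38), (20, 32, x3, 16), (20, 32, x3, 22), (20, 32, x3, 26), (20, 32, x3, 27), (20, 32, x3, 30), (20, 32, x3, 31), (20, 32, x3, 38), (20, 38, ops, 16), (20, 38, ops, 22), (20, 38, ops, 26), (20, 38, ops, 27), (20, 38, ops, 30), (20, 38, ops, 31), (20, 38, ops, 38), (20, 5, x1, 16), (20, 5, x1, 22), (20, 5, x1, 26), (20, 5, x1, 27), (20, 5, x1, 30), (20, 5, x1, 31), (20, 5, x1, 38), (5, 22, law, 16), (5, 22, law, 30), (5, 22, law, 34), (5, 27, ops, 16), (5, 27, ops, 30), (5, 27, ops, 34), (5, 5, bio, 16), (5, 5, bio, 30), (5, 5, bio, 34)}.
Joining (Sale ⋈ Product) and Store on region yields {(20, 14, p1, 16, 26, 21), (20, 14, p1, 22, 26, 21), (20, 14, p1, 26, 26, 21), (20, 14, p1, 27, 26, 21), (20, 14, p1, 30, 26, 21), (20, 14, p1, 31, 26, 21), (20, 14, p1, 38, 26, 21), (20, 27, k1, 16, 23, 12), (20, 27, k1, 22, 23, 12), (20, 27, k1, 26, 23, 12), (20, 27, k1, 27, 23, 12), (20, 27, k1, 30, 23, 12), (20, 27, k1, 31, 23, 12), (20, 27, k1, 38, 23, 12), (20, 29, x1, 16, 6, 16), (20, 29, x1, 22, 6, 16), (20, 29, x1, 26, 6, 16), (20, 29, x1, 27, 6, 16), (20, 29, x1, 30, 6, 16), (20, 29, x1, 31, 6, 16), (20, 29, x1, 38, 6, 16), (20, 5, x1, 16, 6, 16), (20, 5, x1, 22, 6, 16), (20, 5, x1, 26, 6, 16), (20, 5, x1, 27, 6, 16), (20, 5, x1, 30, 6, 16), (20, 5, x1, 31, 6, 16), (20, 5, x1, 38, 6, 16)}.
Projecting to pid, price, qty, region, sid: {(12, 16, 23, k1, 27), (12, 22, 23, k1, 27), (12, 26, 23, k1, 27), (12, 27, 23, k1, 27), (12, 30, 23, k1, 27), (12, 31, 23, k1, 27), (12, 38, 23, k1, 27), (16, 16, 6, x1, 29), (16, 16, 6, x1, 5), (16, 22, 6, x1, 29), (16, 22, 6, x1, 5), (16, 26, 6, x1, 29), (16, 26, 6, x1, 5), (16, 27, 6, x1, 29), (16, 27, 6, x1, 5), (16, 30, 6, x1, 29), (16, 30, 6, x1, 5), (16, 31, 6, x1, 29), (16, 31, 6, x1, 5), (16, 38, 6, x1, 29), (16, 38, 6, x1, 5), (21, 16, 26, p1, 14), (21, 22, 26, p1, 14), (21, 26, 26, p1, 14), (21, 27, 26, p1, 14), (21, 30, 26, p1, 14), (21, 31, 26, p1, 14), (21, 38, 26, p1, 14)}
Filtering on pid = 21 leaves {(21, 16, 26, p1, 14), (21, 22, 26, p1, 14), (21, 26, 26, p1, 14), (21, 27, 26, p1, 14), (21, 30, 26, p1, 14), (21, 31, 26, p1, 14), (21, 38, 26, p1, 14)}.
Projecting to region, price: {(p1, 16), (p1, 22), (p1, 26), (p1, 27), (p1, 30), (p1, 31), (p1, 38)}

{(p1, 16), (p1, 22), (p1, 26), (p1, 27), (p1, 30), (p1, 31), (p1, 38)}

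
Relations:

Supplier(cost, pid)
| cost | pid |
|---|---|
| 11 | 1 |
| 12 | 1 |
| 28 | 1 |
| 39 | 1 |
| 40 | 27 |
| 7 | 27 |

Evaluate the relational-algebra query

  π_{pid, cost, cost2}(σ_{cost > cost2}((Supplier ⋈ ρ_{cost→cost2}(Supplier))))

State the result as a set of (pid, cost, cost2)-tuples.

{(1, 12, 11), (1, 28, 11), (1, 28, 12), (1, 39, 11), (1, 39, 12), (1, 39, 28), (27, 40, 7)}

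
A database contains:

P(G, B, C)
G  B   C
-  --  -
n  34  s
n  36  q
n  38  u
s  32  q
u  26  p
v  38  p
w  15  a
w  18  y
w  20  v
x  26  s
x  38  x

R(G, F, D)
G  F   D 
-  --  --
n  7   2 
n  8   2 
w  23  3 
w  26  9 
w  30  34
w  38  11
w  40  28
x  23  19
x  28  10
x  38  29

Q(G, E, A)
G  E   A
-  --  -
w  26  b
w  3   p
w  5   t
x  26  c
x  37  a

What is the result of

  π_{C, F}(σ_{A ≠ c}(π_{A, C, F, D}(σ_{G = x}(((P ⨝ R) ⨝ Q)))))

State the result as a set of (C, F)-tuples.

Joining P and R on G yields {(n, 34, s, 7, 2), (n, 34, s, 8, 2), (n, 36, q, 7, 2), (n, 36, q, 8, 2), (n, 38, u, 7, 2), (n, 38, u, 8, 2), (w, 15, a, 23, 3), (w, 15, a, 26, 9), (w, 15, a, 30, 34), (w, 15, a, 38, 11), (w, 15, a, 40, 28), (w, 18, y, 23, 3), (w, 18, y, 26, 9), (w, 18, y, 30, 34), (w, 18, y, 38, 11), (w, 18, y, 40, 28), (w, 20, v, 23, 3), (w, 20, v, 26, 9), (w, 20, v, 30, 34), (w, 20, v, 38, 11), (w, 20, v, 40, 28), (x, 26, s, 23, 19), (x, 26, s, 28, 10), (x, 26, s, 38, 29), (x, 38, x, 23, 19), (x, 38, x, 28, 10), (x, 38, x, 38, 29)}.
Joining (P ⨝ R) and Q on G yields {(w, 15, a, 23, 3, 26, b), (w, 15, a, 23, 3, 3, p), (w, 15, a, 23, 3, 5, t), (w, 15, a, 26, 9, 26, b), (w, 15, a, 26, 9, 3, p), (w, 15, a, 26, 9, 5, t), (w, 15, a, 30, 34, 26, b), (w, 15, a, 30, 34, 3, p), (w, 15, a, 30, 34, 5, t), (w, 15, a, 38, 11, 26, b), (w, 15, a, 38, 11, 3, p), (w, 15, a, 38, 11, 5, t), (w, 15, a, 40, 28, 26, b), (w, 15, a, 40, 28, 3, p), (w, 15, a, 40, 28, 5, t), (w, 18, y, 23, 3, 26, b), (w, 18, y, 23, 3, 3, p), (w, 18, y, 23, 3, 5, t), (w, 18, y, 26, 9, 26, b), (w, 18, y, 26, 9, 3, p), (w, 18, y, 26, 9, 5, t), (w, 18, y, 30, 34, 26, b), (w, 18, y, 30, 34, 3, p), (w, 18, y, 30, 34, 5, t), (w, 18, y, 38, 11, 26, b), (w, 18, y, 38, 11, 3, p), (w, 18, y, 38, 11, 5, t), (w, 18, y, 40, 28, 26, b), (w, 18, y, 40, 28, 3, p), (w, 18, y, 40, 28, 5, t), (w, 20, v, 23, 3, 26, b), (w, 20, v, 23, 3, 3, p), (w, 20, v, 23, 3, 5, t), (w, 20, v, 26, 9, 26, b), (w, 20, v, 26, 9, 3, p), (w, 20, v, 26, 9, 5, t), (w, 20, v, 30, 34, 26, b), (w, 20, v, 30, 34, 3, p), (w, 20, v, 30, 34, 5, t), (w, 20, v, 38, 11, 26, b), (w, 20, v, 38, 11, 3, p), (w, 20, v, 38, 11, 5, t), (w, 20, v, 40, 28, 26, b), (w, 20, v, 40, 28, 3, p), (w, 20, v, 40, 28, 5, t), (x, 26, s, 23, 19, 26, c), (x, 26, s, 23, 19, 37, a), (x, 26, s, 28, 10, 26, c), (x, 26, s, 28, 10, 37, a), (x, 26, s, 38, 29, 26, c), (x, 26, s, 38, 29, 37, a), (x, 38, x, 23, 19, 26, c), (x, 38, x, 23, 19, 37, a), (x, 38, x, 28, 10, 26, c), (x, 38, x, 28, 10, 37, a), (x, 38, x, 38, 29, 26, c), (x, 38, x, 38, 29, 37, a)}.
Apply σ_{G = x}; surviving tuples: {(x, 26, s, 23, 19, 26, c), (x, 26, s, 23, 19, 37, a), (x, 26, s, 28, 10, 26, c), (x, 26, s, 28, 10, 37, a), (x, 26, s, 38, 29, 26, c), (x, 26, s, 38, 29, 37, a), (x, 38, x, 23, 19, 26, c), (x, 38, x, 23, 19, 37, a), (x, 38, x, 28, 10, 26, c), (x, 38, x, 28, 10, 37, a), (x, 38, x, 38, 29, 26, c), (x, 38, x, 38, 29, 37, a)}
π_{A, C, F, D} gives {(a, s, 23, 19), (a, s, 28, 10), (a, s, 38, 29), (a, x, 23, 19), (a, x, 28, 10), (a, x, 38, 29), (c, s, 23, 19), (c, s, 28, 10), (c, s, 38, 29), (c, x, 23, 19), (c, x, 28, 10), (c, x, 38, 29)}.
Apply σ_{A ≠ c}; surviving tuples: {(a, s, 23, 19), (a, s, 28, 10), (a, s, 38, 29), (a, x, 23, 19), (a, x, 28, 10), (a, x, 38, 29)}
π_{C, F} gives {(s, 23), (s, 28), (s, 38), (x, 23), (x, 28), (x, 38)}.

{(s, 23), (s, 28), (s, 38), (x, 23), (x, 28), (x, 38)}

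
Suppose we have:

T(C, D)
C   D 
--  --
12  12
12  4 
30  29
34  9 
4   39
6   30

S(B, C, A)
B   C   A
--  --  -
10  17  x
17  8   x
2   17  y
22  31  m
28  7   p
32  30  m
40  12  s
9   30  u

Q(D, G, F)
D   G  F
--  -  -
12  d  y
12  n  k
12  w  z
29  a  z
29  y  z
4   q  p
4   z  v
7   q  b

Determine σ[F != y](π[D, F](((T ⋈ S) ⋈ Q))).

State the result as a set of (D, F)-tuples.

{(12, k), (12, z), (29, z), (4, p), (4, v)}

Natural join on C: {(12, 12, 40, s), (12, 4, 40, s), (30, 29, 32, m), (30, 29, 9, u)}
Natural join on D: {(12, 12, 40, s, d, y), (12, 12, 40, s, n, k), (12, 12, 40, s, w, z), (12, 4, 40, s, q, p), (12, 4, 40, s, z, v), (30, 29, 32, m, a, z), (30, 29, 32, m, y, z), (30, 29, 9, u, a, z), (30, 29, 9, u, y, z)}
Keep only column(s) D, F (3 duplicate(s) eliminated): {(12, k), (12, y), (12, z), (29, z), (4, p), (4, v)}
Filtering on F != y leaves {(12, k), (12, z), (29, z), (4, p), (4, v)}.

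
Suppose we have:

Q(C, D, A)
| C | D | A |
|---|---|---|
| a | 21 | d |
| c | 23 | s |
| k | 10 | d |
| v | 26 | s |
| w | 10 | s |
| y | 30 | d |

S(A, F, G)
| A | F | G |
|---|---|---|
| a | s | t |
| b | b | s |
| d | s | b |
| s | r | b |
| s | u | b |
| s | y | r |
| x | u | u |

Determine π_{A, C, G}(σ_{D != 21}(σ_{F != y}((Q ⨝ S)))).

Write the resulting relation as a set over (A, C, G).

Q ⋈ S (natural join on A): {(a, 21, d, s, b), (c, 23, s, r, b), (c, 23, s, u, b), (c, 23, s, y, r), (k, 10, d, s, b), (v, 26, s, r, b), (v, 26, s, u, b), (v, 26, s, y, r), (w, 10, s, r, b), (w, 10, s, u, b), (w, 10, s, y, r), (y, 30, d, s, b)}
σ[F != y]: keep tuples satisfying F != y → {(a, 21, d, s, b), (c, 23, s, r, b), (c, 23, s, u, b), (k, 10, d, s, b), (v, 26, s, r, b), (v, 26, s, u, b), (w, 10, s, r, b), (w, 10, s, u, b), (y, 30, d, s, b)}
σ[D != 21]: keep tuples satisfying D != 21 → {(c, 23, s, r, b), (c, 23, s, u, b), (k, 10, d, s, b), (v, 26, s, r, b), (v, 26, s, u, b), (w, 10, s, r, b), (w, 10, s, u, b), (y, 30, d, s, b)}
Projecting to A, C, G (3 duplicate(s) eliminated): {(d, k, b), (d, y, b), (s, c, b), (s, v, b), (s, w, b)}

{(d, k, b), (d, y, b), (s, c, b), (s, v, b), (s, w, b)}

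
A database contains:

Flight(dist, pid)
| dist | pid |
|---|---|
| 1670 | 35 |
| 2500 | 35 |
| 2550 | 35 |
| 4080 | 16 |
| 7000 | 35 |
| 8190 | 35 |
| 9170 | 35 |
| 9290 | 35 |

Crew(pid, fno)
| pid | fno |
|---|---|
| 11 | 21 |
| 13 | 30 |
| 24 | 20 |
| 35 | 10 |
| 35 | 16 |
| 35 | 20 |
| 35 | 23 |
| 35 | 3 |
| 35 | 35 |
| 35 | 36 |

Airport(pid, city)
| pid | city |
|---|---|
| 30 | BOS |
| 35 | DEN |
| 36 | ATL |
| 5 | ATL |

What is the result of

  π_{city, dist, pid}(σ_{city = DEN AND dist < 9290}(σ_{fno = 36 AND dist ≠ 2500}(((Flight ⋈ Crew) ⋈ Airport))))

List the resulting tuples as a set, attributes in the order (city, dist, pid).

{(DEN, 1670, 35), (DEN, 2550, 35), (DEN, 7000, 35), (DEN, 8190, 35), (DEN, 9170, 35)}

Joining Flight and Crew on pid yields {(1670, 35, 10), (1670, 35, 16), (1670, 35, 20), (1670, 35, 23), (1670, 35, 3), (1670, 35, 35), (1670, 35, 36), (2500, 35, 10), (2500, 35, 16), (2500, 35, 20), (2500, 35, 23), (2500, 35, 3), (2500, 35, 35), (2500, 35, 36), (2550, 35, 10), (2550, 35, 16), (2550, 35, 20), (2550, 35, 23), (2550, 35, 3), (2550, 35, 35), (2550, 35, 36), (7000, 35, 10), (7000, 35, 16), (7000, 35, 20), (7000, 35, 23), (7000, 35, 3), (7000, 35, 35), (7000, 35, 36), (8190, 35, 10), (8190, 35, 16), (8190, 35, 20), (8190, 35, 23), (8190, 35, 3), (8190, 35, 35), (8190, 35, 36), (9170, 35, 10), (9170, 35, 16), (9170, 35, 20), (9170, 35, 23), (9170, 35, 3), (9170, 35, 35), (9170, 35, 36), (9290, 35, 10), (9290, 35, 16), (9290, 35, 20), (9290, 35, 23), (9290, 35, 3), (9290, 35, 35), (9290, 35, 36)}.
Joining (Flight ⋈ Crew) and Airport on pid yields {(1670, 35, 10, DEN), (1670, 35, 16, DEN), (1670, 35, 20, DEN), (1670, 35, 23, DEN), (1670, 35, 3, DEN), (1670, 35, 35, DEN), (1670, 35, 36, DEN), (2500, 35, 10, DEN), (2500, 35, 16, DEN), (2500, 35, 20, DEN), (2500, 35, 23, DEN), (2500, 35, 3, DEN), (2500, 35, 35, DEN), (2500, 35, 36, DEN), (2550, 35, 10, DEN), (2550, 35, 16, DEN), (2550, 35, 20, DEN), (2550, 35, 23, DEN), (2550, 35, 3, DEN), (2550, 35, 35, DEN), (2550, 35, 36, DEN), (7000, 35, 10, DEN), (7000, 35, 16, DEN), (7000, 35, 20, DEN), (7000, 35, 23, DEN), (7000, 35, 3, DEN), (7000, 35, 35, DEN), (7000, 35, 36, DEN), (8190, 35, 10, DEN), (8190, 35, 16, DEN), (8190, 35, 20, DEN), (8190, 35, 23, DEN), (8190, 35, 3, DEN), (8190, 35, 35, DEN), (8190, 35, 36, DEN), (9170, 35, 10, DEN), (9170, 35, 16, DEN), (9170, 35, 20, DEN), (9170, 35, 23, DEN), (9170, 35, 3, DEN), (9170, 35, 35, DEN), (9170, 35, 36, DEN), (9290, 35, 10, DEN), (9290, 35, 16, DEN), (9290, 35, 20, DEN), (9290, 35, 23, DEN), (9290, 35, 3, DEN), (9290, 35, 35, DEN), (9290, 35, 36, DEN)}.
Filtering on fno = 36 AND dist ≠ 2500 leaves {(1670, 35, 36, DEN), (2550, 35, 36, DEN), (7000, 35, 36, DEN), (8190, 35, 36, DEN), (9170, 35, 36, DEN), (9290, 35, 36, DEN)}.
Filtering on city = DEN AND dist < 9290 leaves {(1670, 35, 36, DEN), (2550, 35, 36, DEN), (7000, 35, 36, DEN), (8190, 35, 36, DEN), (9170, 35, 36, DEN)}.
π_{city, dist, pid} gives {(DEN, 1670, 35), (DEN, 2550, 35), (DEN, 7000, 35), (DEN, 8190, 35), (DEN, 9170, 35)}.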